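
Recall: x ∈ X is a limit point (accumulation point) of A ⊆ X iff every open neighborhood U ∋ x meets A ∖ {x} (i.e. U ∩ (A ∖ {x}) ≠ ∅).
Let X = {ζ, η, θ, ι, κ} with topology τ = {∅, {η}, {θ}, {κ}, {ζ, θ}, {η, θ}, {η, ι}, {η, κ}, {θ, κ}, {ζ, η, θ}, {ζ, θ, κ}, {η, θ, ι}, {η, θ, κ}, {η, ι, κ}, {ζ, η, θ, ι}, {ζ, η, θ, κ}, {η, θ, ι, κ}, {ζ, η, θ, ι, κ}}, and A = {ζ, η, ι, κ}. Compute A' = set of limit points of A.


A' = {ι}

For each x ∈ X, list the open sets U ∈ τ with x ∈ U, then check whether U ∩ (A ∖ {x}) ≠ ∅ for every such U.
  x = ζ: open {ζ, θ} ∋ x has {ζ, θ} ∩ (A ∖ {ζ}) = ∅, so x is NOT a limit point.
  x = η: open {η} ∋ x has {η} ∩ (A ∖ {η}) = ∅, so x is NOT a limit point.
  x = θ: open {θ} ∋ x has {θ} ∩ (A ∖ {θ}) = ∅, so x is NOT a limit point.
  x = ι: opens ∋ x are {η, ι}, {η, θ, ι}, {η, ι, κ}, {ζ, η, θ, ι}, {η, θ, ι, κ}, {ζ, η, θ, ι, κ}; each meets A ∖ {ι}, so x IS a limit point.
  x = κ: open {κ} ∋ x has {κ} ∩ (A ∖ {κ}) = ∅, so x is NOT a limit point.
Collecting: A' = {ι}.


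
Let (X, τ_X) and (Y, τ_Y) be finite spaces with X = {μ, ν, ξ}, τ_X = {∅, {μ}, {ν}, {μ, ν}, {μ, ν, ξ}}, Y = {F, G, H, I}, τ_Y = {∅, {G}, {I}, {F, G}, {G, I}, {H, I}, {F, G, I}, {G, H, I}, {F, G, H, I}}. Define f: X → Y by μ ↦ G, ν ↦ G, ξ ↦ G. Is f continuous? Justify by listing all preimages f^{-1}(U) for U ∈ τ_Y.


f IS continuous.

Compute f^{-1}(U) for each U ∈ τ_Y:
  U = ∅: f^{-1}(U) = ∅ ∈ τ_X ✓.
  U = {G}: f^{-1}(U) = {μ, ν, ξ} ∈ τ_X ✓.
  U = {I}: f^{-1}(U) = ∅ ∈ τ_X ✓.
  U = {F, G}: f^{-1}(U) = {μ, ν, ξ} ∈ τ_X ✓.
  U = {G, I}: f^{-1}(U) = {μ, ν, ξ} ∈ τ_X ✓.
  U = {H, I}: f^{-1}(U) = ∅ ∈ τ_X ✓.
  U = {F, G, I}: f^{-1}(U) = {μ, ν, ξ} ∈ τ_X ✓.
  U = {G, H, I}: f^{-1}(U) = {μ, ν, ξ} ∈ τ_X ✓.
  U = {F, G, H, I}: f^{-1}(U) = {μ, ν, ξ} ∈ τ_X ✓.
Every preimage lies in τ_X, so f IS continuous.


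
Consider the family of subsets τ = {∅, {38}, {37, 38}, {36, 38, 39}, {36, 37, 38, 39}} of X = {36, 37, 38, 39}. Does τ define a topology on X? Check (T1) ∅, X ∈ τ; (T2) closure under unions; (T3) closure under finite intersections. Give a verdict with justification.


τ IS a topology on X.

Axiom (T1): ∅ ∈ τ? Yes; X ∈ τ? Yes.
Axiom (T2/T3): check pairwise unions and intersections of members of τ.
All pairwise intersections and unions checked — each lies in τ. Therefore τ satisfies (T1), (T2), (T3): it IS a topology on X.


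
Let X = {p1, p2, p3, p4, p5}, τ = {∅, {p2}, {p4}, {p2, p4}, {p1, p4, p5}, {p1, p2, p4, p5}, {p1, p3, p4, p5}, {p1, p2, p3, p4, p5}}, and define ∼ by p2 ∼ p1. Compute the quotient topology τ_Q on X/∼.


X/∼ = {[p1=p2], [p3], [p4], [p5]}; |τ_Q| = 4.

Equivalence classes: [p1=p2], [p3], [p4], [p5].
Quotient map π: X → X/∼ sends p1 ↦ [p1=p2], p2 ↦ [p1=p2], p3 ↦ [p3], p4 ↦ [p4], p5 ↦ [p5].
For each subset V ⊆ X/∼, compute π^{-1}(V) ⊆ X and check whether π^{-1}(V) ∈ τ. V is open in τ_Q iff π^{-1}(V) ∈ τ.
  V = {}: π^{-1}(V) = ∅ ∈ τ ✓.
  V = {[p1=p2]}: π^{-1}(V) = {p1, p2} ∉ τ ✗.
  V = {[p3]}: π^{-1}(V) = {p3} ∉ τ ✗.
  V = {[p1=p2], [p3]}: π^{-1}(V) = {p1, p2, p3} ∉ τ ✗.
  V = {[p4]}: π^{-1}(V) = {p4} ∈ τ ✓.
  V = {[p1=p2], [p4]}: π^{-1}(V) = {p1, p2, p4} ∉ τ ✗.
  V = {[p3], [p4]}: π^{-1}(V) = {p3, p4} ∉ τ ✗.
  V = {[p1=p2], [p3], [p4]}: π^{-1}(V) = {p1, p2, p3, p4} ∉ τ ✗.
  V = {[p5]}: π^{-1}(V) = {p5} ∉ τ ✗.
  V = {[p1=p2], [p5]}: π^{-1}(V) = {p1, p2, p5} ∉ τ ✗.
  V = {[p3], [p5]}: π^{-1}(V) = {p3, p5} ∉ τ ✗.
  V = {[p1=p2], [p3], [p5]}: π^{-1}(V) = {p1, p2, p3, p5} ∉ τ ✗.
  V = {[p4], [p5]}: π^{-1}(V) = {p4, p5} ∉ τ ✗.
  V = {[p1=p2], [p4], [p5]}: π^{-1}(V) = {p1, p2, p4, p5} ∈ τ ✓.
  V = {[p3], [p4], [p5]}: π^{-1}(V) = {p3, p4, p5} ∉ τ ✗.
  V = {[p1=p2], [p3], [p4], [p5]}: π^{-1}(V) = {p1, p2, p3, p4, p5} ∈ τ ✓.
Open sets in the quotient: τ_Q = {{}, {[p4]}, {[p1=p2], [p4], [p5]}, {[p1=p2], [p3], [p4], [p5]}} (4 elements).


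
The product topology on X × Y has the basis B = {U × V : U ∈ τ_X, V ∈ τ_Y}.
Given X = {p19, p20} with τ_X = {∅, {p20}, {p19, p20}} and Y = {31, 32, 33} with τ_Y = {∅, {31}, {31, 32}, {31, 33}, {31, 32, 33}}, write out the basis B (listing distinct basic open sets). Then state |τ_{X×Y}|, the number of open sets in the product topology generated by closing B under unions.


Basis B = {∅ × ∅, {p20} × {31}, {p19, p20} × {31}, {p20} × {31, 32}, {p20} × {31, 33}, {p20} × {31, 32, 33}, {p19, p20} × {31, 32}, {p19, p20} × {31, 33}, {p19, p20} × {31, 32, 33}}; |τ_{X×Y}| = 14.

Enumerate products U × V with U ∈ τ_X, V ∈ τ_Y (deduplicated):
  ∅ × ∅ = {} (∅)
  {p20} × {31} = {(p20,31)}
  {p19, p20} × {31} = {(p19,31), (p20,31)}
  {p20} × {31, 32} = {(p20,31), (p20,32)}
  {p20} × {31, 33} = {(p20,31), (p20,33)}
  {p20} × {31, 32, 33} = {(p20,31), (p20,32), (p20,33)}
  {p19, p20} × {31, 32} = {(p19,31), (p19,32), (p20,31), (p20,32)}
  {p19, p20} × {31, 33} = {(p19,31), (p19,33), (p20,31), (p20,33)}
  {p19, p20} × {31, 32, 33} = {(p19,31), (p19,32), (p19,33), (p20,31), (p20,32), (p20,33)}
These 9 distinct sets form the basis B.
Close under arbitrary unions to get τ_{X×Y}; counting gives |τ_{X×Y}| = 14.


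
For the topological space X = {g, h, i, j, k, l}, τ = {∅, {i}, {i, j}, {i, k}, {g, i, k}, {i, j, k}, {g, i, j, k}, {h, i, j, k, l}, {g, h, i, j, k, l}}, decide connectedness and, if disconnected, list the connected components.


(X, τ) is connected.

Find clopen sets (U ∈ τ with X ∖ U ∈ τ):
  U = ∅, X ∖ U = {g, h, i, j, k, l} — both open, so U is clopen.
  U = {g, h, i, j, k, l}, X ∖ U = ∅ — both open, so U is clopen.
Only trivial clopens (∅ and X) exist, so (X, τ) is connected.
Compute connected components by grouping points that agree on all clopens:
  component: {g, h, i, j, k, l}


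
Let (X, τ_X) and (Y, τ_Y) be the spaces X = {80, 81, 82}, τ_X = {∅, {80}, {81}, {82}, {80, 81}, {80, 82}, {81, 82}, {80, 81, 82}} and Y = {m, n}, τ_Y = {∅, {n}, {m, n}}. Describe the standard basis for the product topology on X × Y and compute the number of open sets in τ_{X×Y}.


Basis B = {∅ × ∅, {80} × {n}, {81} × {n}, {82} × {n}, {80} × {m, n}, {80, 81} × {n}, {80, 82} × {n}, {81} × {m, n}, {81, 82} × {n}, {82} × {m, n}, {80, 81, 82} × {n}, {80, 81} × {m, n}, {80, 82} × {m, n}, {81, 82} × {m, n}, {80, 81, 82} × {m, n}}; |τ_{X×Y}| = 27.

Enumerate products U × V with U ∈ τ_X, V ∈ τ_Y (deduplicated):
  ∅ × ∅ = {} (∅)
  {80} × {n} = {(80,n)}
  {81} × {n} = {(81,n)}
  {82} × {n} = {(82,n)}
  {80} × {m, n} = {(80,m), (80,n)}
  {80, 81} × {n} = {(80,n), (81,n)}
  {80, 82} × {n} = {(80,n), (82,n)}
  {81} × {m, n} = {(81,m), (81,n)}
  {81, 82} × {n} = {(81,n), (82,n)}
  {82} × {m, n} = {(82,m), (82,n)}
  {80, 81, 82} × {n} = {(80,n), (81,n), (82,n)}
  {80, 81} × {m, n} = {(80,m), (80,n), (81,m), (81,n)}
  {80, 82} × {m, n} = {(80,m), (80,n), (82,m), (82,n)}
  {81, 82} × {m, n} = {(81,m), (81,n), (82,m), (82,n)}
  {80, 81, 82} × {m, n} = {(80,m), (80,n), (81,m), (81,n), (82,m), (82,n)}
These 15 distinct sets form the basis B.
Close under arbitrary unions to get τ_{X×Y}; counting gives |τ_{X×Y}| = 27.


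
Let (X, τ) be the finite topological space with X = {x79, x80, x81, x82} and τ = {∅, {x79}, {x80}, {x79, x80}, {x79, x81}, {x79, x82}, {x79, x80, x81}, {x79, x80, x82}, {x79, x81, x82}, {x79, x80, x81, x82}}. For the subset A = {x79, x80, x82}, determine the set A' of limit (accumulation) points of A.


A' = {x81, x82}

For each x ∈ X, list the open sets U ∈ τ with x ∈ U, then check whether U ∩ (A ∖ {x}) ≠ ∅ for every such U.
  x = x79: open {x79} ∋ x has {x79} ∩ (A ∖ {x79}) = ∅, so x is NOT a limit point.
  x = x80: open {x80} ∋ x has {x80} ∩ (A ∖ {x80}) = ∅, so x is NOT a limit point.
  x = x81: opens ∋ x are {x79, x81}, {x79, x80, x81}, {x79, x81, x82}, {x79, x80, x81, x82}; each meets A ∖ {x81}, so x IS a limit point.
  x = x82: opens ∋ x are {x79, x82}, {x79, x80, x82}, {x79, x81, x82}, {x79, x80, x81, x82}; each meets A ∖ {x82}, so x IS a limit point.
Collecting: A' = {x81, x82}.


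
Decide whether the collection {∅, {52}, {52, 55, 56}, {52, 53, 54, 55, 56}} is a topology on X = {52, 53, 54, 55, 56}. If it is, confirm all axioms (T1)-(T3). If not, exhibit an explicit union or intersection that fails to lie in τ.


τ IS a topology on X.

Axiom (T1): ∅ ∈ τ? Yes; X ∈ τ? Yes.
Axiom (T2/T3): check pairwise unions and intersections of members of τ.
All pairwise intersections and unions checked — each lies in τ. Therefore τ satisfies (T1), (T2), (T3): it IS a topology on X.


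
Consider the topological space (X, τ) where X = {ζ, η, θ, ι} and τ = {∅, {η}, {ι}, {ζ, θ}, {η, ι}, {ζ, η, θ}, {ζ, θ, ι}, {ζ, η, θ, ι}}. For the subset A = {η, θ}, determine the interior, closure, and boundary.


int(A) = {η}, cl(A) = {ζ, η, θ}, ∂A = {ζ, θ}.

Closed sets in (X, τ) are complements of opens:
  closed(X, τ) = {∅, {η}, {ι}, {ζ, θ}, {η, ι}, {ζ, η, θ}, {ζ, θ, ι}, {ζ, η, θ, ι}}.
int(A) = ⋃ {U ∈ τ : U ⊆ A}. Opens contained in A: ∅, {η}.
Taking the union of these: int(A) = {η}.
cl(A) = ⋂ {C closed : A ⊆ C}. Closed sets containing A: {ζ, η, θ}, {ζ, η, θ, ι}.
Intersecting these: cl(A) = {ζ, η, θ}.
∂A = cl(A) ∖ int(A) = {ζ, η, θ} ∖ {η} = {ζ, θ}.


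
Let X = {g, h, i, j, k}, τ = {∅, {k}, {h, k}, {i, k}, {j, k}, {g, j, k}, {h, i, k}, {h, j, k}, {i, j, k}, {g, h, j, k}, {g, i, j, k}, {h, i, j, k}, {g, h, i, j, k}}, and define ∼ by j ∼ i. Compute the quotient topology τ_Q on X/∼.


X/∼ = {[g], [h], [i=j], [k]}; |τ_Q| = 7.

Equivalence classes: [g], [h], [i=j], [k].
Quotient map π: X → X/∼ sends g ↦ [g], h ↦ [h], i ↦ [i=j], j ↦ [i=j], k ↦ [k].
For each subset V ⊆ X/∼, compute π^{-1}(V) ⊆ X and check whether π^{-1}(V) ∈ τ. V is open in τ_Q iff π^{-1}(V) ∈ τ.
  V = {}: π^{-1}(V) = ∅ ∈ τ ✓.
  V = {[g]}: π^{-1}(V) = {g} ∉ τ ✗.
  V = {[h]}: π^{-1}(V) = {h} ∉ τ ✗.
  V = {[g], [h]}: π^{-1}(V) = {g, h} ∉ τ ✗.
  V = {[i=j]}: π^{-1}(V) = {i, j} ∉ τ ✗.
  V = {[g], [i=j]}: π^{-1}(V) = {g, i, j} ∉ τ ✗.
  V = {[h], [i=j]}: π^{-1}(V) = {h, i, j} ∉ τ ✗.
  V = {[g], [h], [i=j]}: π^{-1}(V) = {g, h, i, j} ∉ τ ✗.
  V = {[k]}: π^{-1}(V) = {k} ∈ τ ✓.
  V = {[g], [k]}: π^{-1}(V) = {g, k} ∉ τ ✗.
  V = {[h], [k]}: π^{-1}(V) = {h, k} ∈ τ ✓.
  V = {[g], [h], [k]}: π^{-1}(V) = {g, h, k} ∉ τ ✗.
  V = {[i=j], [k]}: π^{-1}(V) = {i, j, k} ∈ τ ✓.
  V = {[g], [i=j], [k]}: π^{-1}(V) = {g, i, j, k} ∈ τ ✓.
  V = {[h], [i=j], [k]}: π^{-1}(V) = {h, i, j, k} ∈ τ ✓.
  V = {[g], [h], [i=j], [k]}: π^{-1}(V) = {g, h, i, j, k} ∈ τ ✓.
Open sets in the quotient: τ_Q = {{}, {[k]}, {[h], [k]}, {[i=j], [k]}, {[g], [i=j], [k]}, {[h], [i=j], [k]}, {[g], [h], [i=j], [k]}} (7 elements).


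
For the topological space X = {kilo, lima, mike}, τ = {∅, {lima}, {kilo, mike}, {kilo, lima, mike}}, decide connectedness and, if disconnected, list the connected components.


(X, τ) is disconnected; components = [{lima}, {kilo, mike}].

Find clopen sets (U ∈ τ with X ∖ U ∈ τ):
  U = ∅, X ∖ U = {kilo, lima, mike} — both open, so U is clopen.
  U = {lima}, X ∖ U = {kilo, mike} — both open, so U is clopen.
  U = {kilo, mike}, X ∖ U = {lima} — both open, so U is clopen.
  U = {kilo, lima, mike}, X ∖ U = ∅ — both open, so U is clopen.
Nontrivial clopen(s) exist: e.g. {kilo, mike}. So (X, τ) is disconnected.
Compute connected components by grouping points that agree on all clopens:
  component: {lima}
  component: {kilo, mike}


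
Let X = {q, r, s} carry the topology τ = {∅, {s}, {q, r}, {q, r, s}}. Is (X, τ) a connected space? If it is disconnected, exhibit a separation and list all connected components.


(X, τ) is disconnected; components = [{s}, {q, r}].

Find clopen sets (U ∈ τ with X ∖ U ∈ τ):
  U = ∅, X ∖ U = {q, r, s} — both open, so U is clopen.
  U = {s}, X ∖ U = {q, r} — both open, so U is clopen.
  U = {q, r}, X ∖ U = {s} — both open, so U is clopen.
  U = {q, r, s}, X ∖ U = ∅ — both open, so U is clopen.
Nontrivial clopen(s) exist: e.g. {q, r}. So (X, τ) is disconnected.
Compute connected components by grouping points that agree on all clopens:
  component: {s}
  component: {q, r}


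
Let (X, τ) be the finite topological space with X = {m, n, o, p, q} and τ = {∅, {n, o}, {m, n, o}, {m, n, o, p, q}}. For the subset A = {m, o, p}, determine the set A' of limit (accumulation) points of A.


A' = {m, n, p, q}

For each x ∈ X, list the open sets U ∈ τ with x ∈ U, then check whether U ∩ (A ∖ {x}) ≠ ∅ for every such U.
  x = m: opens ∋ x are {m, n, o}, {m, n, o, p, q}; each meets A ∖ {m}, so x IS a limit point.
  x = n: opens ∋ x are {n, o}, {m, n, o}, {m, n, o, p, q}; each meets A ∖ {n}, so x IS a limit point.
  x = o: open {n, o} ∋ x has {n, o} ∩ (A ∖ {o}) = ∅, so x is NOT a limit point.
  x = p: opens ∋ x are {m, n, o, p, q}; each meets A ∖ {p}, so x IS a limit point.
  x = q: opens ∋ x are {m, n, o, p, q}; each meets A ∖ {q}, so x IS a limit point.
Collecting: A' = {m, n, p, q}.


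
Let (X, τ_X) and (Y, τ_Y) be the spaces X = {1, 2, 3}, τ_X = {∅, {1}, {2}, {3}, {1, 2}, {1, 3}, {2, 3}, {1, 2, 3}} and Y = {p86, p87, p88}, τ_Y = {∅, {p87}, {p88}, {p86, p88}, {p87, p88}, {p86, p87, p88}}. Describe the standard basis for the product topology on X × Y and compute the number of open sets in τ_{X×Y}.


Basis B = {∅ × ∅, {1} × {p87}, {1} × {p88}, {2} × {p87}, {2} × {p88}, {3} × {p87}, {3} × {p88}, {1} × {p86, p88}, {1} × {p87, p88}, {1, 2} × {p87}, {1, 3} × {p87}, {1, 2} × {p88}, {1, 3} × {p88}, {2} × {p86, p88}, {2} × {p87, p88}, {2, 3} × {p87}, {2, 3} × {p88}, {3} × {p86, p88}, {3} × {p87, p88}, {1} × {p86, p87, p88}, {1, 2, 3} × {p87}, {1, 2, 3} × {p88}, {2} × {p86, p87, p88}, {3} × {p86, p87, p88}, {1, 2} × {p86, p88}, {1, 3} × {p86, p88}, {1, 2} × {p87, p88}, {1, 3} × {p87, p88}, {2, 3} × {p86, p88}, {2, 3} × {p87, p88}, {1, 2} × {p86, p87, p88}, {1, 3} × {p86, p87, p88}, {1, 2, 3} × {p86, p88}, {1, 2, 3} × {p87, p88}, {2, 3} × {p86, p87, p88}, {1, 2, 3} × {p86, p87, p88}}; |τ_{X×Y}| = 216.

Enumerate products U × V with U ∈ τ_X, V ∈ τ_Y (deduplicated):
  ∅ × ∅ = {} (∅)
  {1} × {p87} = {(1,p87)}
  {1} × {p88} = {(1,p88)}
  {2} × {p87} = {(2,p87)}
  {2} × {p88} = {(2,p88)}
  {3} × {p87} = {(3,p87)}
  {3} × {p88} = {(3,p88)}
  {1} × {p86, p88} = {(1,p86), (1,p88)}
  {1} × {p87, p88} = {(1,p87), (1,p88)}
  {1, 2} × {p87} = {(1,p87), (2,p87)}
  {1, 3} × {p87} = {(1,p87), (3,p87)}
  {1, 2} × {p88} = {(1,p88), (2,p88)}
  {1, 3} × {p88} = {(1,p88), (3,p88)}
  {2} × {p86, p88} = {(2,p86), (2,p88)}
  {2} × {p87, p88} = {(2,p87), (2,p88)}
  {2, 3} × {p87} = {(2,p87), (3,p87)}
  {2, 3} × {p88} = {(2,p88), (3,p88)}
  {3} × {p86, p88} = {(3,p86), (3,p88)}
  {3} × {p87, p88} = {(3,p87), (3,p88)}
  {1} × {p86, p87, p88} = {(1,p86), (1,p87), (1,p88)}
  {1, 2, 3} × {p87} = {(1,p87), (2,p87), (3,p87)}
  {1, 2, 3} × {p88} = {(1,p88), (2,p88), (3,p88)}
  {2} × {p86, p87, p88} = {(2,p86), (2,p87), (2,p88)}
  {3} × {p86, p87, p88} = {(3,p86), (3,p87), (3,p88)}
  {1, 2} × {p86, p88} = {(1,p86), (1,p88), (2,p86), (2,p88)}
  {1, 3} × {p86, p88} = {(1,p86), (1,p88), (3,p86), (3,p88)}
  {1, 2} × {p87, p88} = {(1,p87), (1,p88), (2,p87), (2,p88)}
  {1, 3} × {p87, p88} = {(1,p87), (1,p88), (3,p87), (3,p88)}
  {2, 3} × {p86, p88} = {(2,p86), (2,p88), (3,p86), (3,p88)}
  {2, 3} × {p87, p88} = {(2,p87), (2,p88), (3,p87), (3,p88)}
  {1, 2} × {p86, p87, p88} = {(1,p86), (1,p87), (1,p88), (2,p86), (2,p87), (2,p88)}
  {1, 3} × {p86, p87, p88} = {(1,p86), (1,p87), (1,p88), (3,p86), (3,p87), (3,p88)}
  {1, 2, 3} × {p86, p88} = {(1,p86), (1,p88), (2,p86), (2,p88), (3,p86), (3,p88)}
  {1, 2, 3} × {p87, p88} = {(1,p87), (1,p88), (2,p87), (2,p88), (3,p87), (3,p88)}
  {2, 3} × {p86, p87, p88} = {(2,p86), (2,p87), (2,p88), (3,p86), (3,p87), (3,p88)}
  {1, 2, 3} × {p86, p87, p88} = {(1,p86), (1,p87), (1,p88), (2,p86), (2,p87), (2,p88), (3,p86), (3,p87), (3,p88)}
These 36 distinct sets form the basis B.
Close under arbitrary unions to get τ_{X×Y}; counting gives |τ_{X×Y}| = 216.


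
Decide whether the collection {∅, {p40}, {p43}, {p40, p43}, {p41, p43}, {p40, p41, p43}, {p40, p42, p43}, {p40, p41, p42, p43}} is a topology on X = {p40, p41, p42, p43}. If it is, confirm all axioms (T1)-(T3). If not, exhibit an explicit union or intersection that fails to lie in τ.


τ IS a topology on X.

Axiom (T1): ∅ ∈ τ? Yes; X ∈ τ? Yes.
Axiom (T2/T3): check pairwise unions and intersections of members of τ.
All pairwise intersections and unions checked — each lies in τ. Therefore τ satisfies (T1), (T2), (T3): it IS a topology on X.


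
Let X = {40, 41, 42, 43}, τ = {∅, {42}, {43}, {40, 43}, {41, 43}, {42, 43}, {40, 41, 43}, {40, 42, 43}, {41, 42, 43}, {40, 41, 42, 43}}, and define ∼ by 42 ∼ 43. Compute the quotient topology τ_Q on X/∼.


X/∼ = {[40], [41], [42=43]}; |τ_Q| = 5.

Equivalence classes: [40], [41], [42=43].
Quotient map π: X → X/∼ sends 40 ↦ [40], 41 ↦ [41], 42 ↦ [42=43], 43 ↦ [42=43].
For each subset V ⊆ X/∼, compute π^{-1}(V) ⊆ X and check whether π^{-1}(V) ∈ τ. V is open in τ_Q iff π^{-1}(V) ∈ τ.
  V = {}: π^{-1}(V) = ∅ ∈ τ ✓.
  V = {[40]}: π^{-1}(V) = {40} ∉ τ ✗.
  V = {[41]}: π^{-1}(V) = {41} ∉ τ ✗.
  V = {[40], [41]}: π^{-1}(V) = {40, 41} ∉ τ ✗.
  V = {[42=43]}: π^{-1}(V) = {42, 43} ∈ τ ✓.
  V = {[40], [42=43]}: π^{-1}(V) = {40, 42, 43} ∈ τ ✓.
  V = {[41], [42=43]}: π^{-1}(V) = {41, 42, 43} ∈ τ ✓.
  V = {[40], [41], [42=43]}: π^{-1}(V) = {40, 41, 42, 43} ∈ τ ✓.
Open sets in the quotient: τ_Q = {{}, {[42=43]}, {[40], [42=43]}, {[41], [42=43]}, {[40], [41], [42=43]}} (5 elements).


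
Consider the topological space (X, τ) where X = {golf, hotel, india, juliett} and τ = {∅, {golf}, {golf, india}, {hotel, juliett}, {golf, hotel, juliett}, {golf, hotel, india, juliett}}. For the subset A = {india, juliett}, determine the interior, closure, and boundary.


int(A) = ∅, cl(A) = {hotel, india, juliett}, ∂A = {hotel, india, juliett}.

Closed sets in (X, τ) are complements of opens:
  closed(X, τ) = {∅, {india}, {golf, india}, {hotel, juliett}, {hotel, india, juliett}, {golf, hotel, india, juliett}}.
int(A) = ⋃ {U ∈ τ : U ⊆ A}. Opens contained in A: ∅.
Taking the union of these: int(A) = ∅.
cl(A) = ⋂ {C closed : A ⊆ C}. Closed sets containing A: {hotel, india, juliett}, {golf, hotel, india, juliett}.
Intersecting these: cl(A) = {hotel, india, juliett}.
∂A = cl(A) ∖ int(A) = {hotel, india, juliett} ∖ ∅ = {hotel, india, juliett}.


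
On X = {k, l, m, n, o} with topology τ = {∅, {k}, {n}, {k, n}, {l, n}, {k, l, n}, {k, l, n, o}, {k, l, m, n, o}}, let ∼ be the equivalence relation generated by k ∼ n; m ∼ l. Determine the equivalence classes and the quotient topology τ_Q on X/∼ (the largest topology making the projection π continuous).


X/∼ = {[k=n], [l=m], [o]}; |τ_Q| = 3.

Equivalence classes: [k=n], [l=m], [o].
Quotient map π: X → X/∼ sends k ↦ [k=n], l ↦ [l=m], m ↦ [l=m], n ↦ [k=n], o ↦ [o].
For each subset V ⊆ X/∼, compute π^{-1}(V) ⊆ X and check whether π^{-1}(V) ∈ τ. V is open in τ_Q iff π^{-1}(V) ∈ τ.
  V = {}: π^{-1}(V) = ∅ ∈ τ ✓.
  V = {[k=n]}: π^{-1}(V) = {k, n} ∈ τ ✓.
  V = {[l=m]}: π^{-1}(V) = {l, m} ∉ τ ✗.
  V = {[k=n], [l=m]}: π^{-1}(V) = {k, l, m, n} ∉ τ ✗.
  V = {[o]}: π^{-1}(V) = {o} ∉ τ ✗.
  V = {[k=n], [o]}: π^{-1}(V) = {k, n, o} ∉ τ ✗.
  V = {[l=m], [o]}: π^{-1}(V) = {l, m, o} ∉ τ ✗.
  V = {[k=n], [l=m], [o]}: π^{-1}(V) = {k, l, m, n, o} ∈ τ ✓.
Open sets in the quotient: τ_Q = {{}, {[k=n]}, {[k=n], [l=m], [o]}} (3 elements).


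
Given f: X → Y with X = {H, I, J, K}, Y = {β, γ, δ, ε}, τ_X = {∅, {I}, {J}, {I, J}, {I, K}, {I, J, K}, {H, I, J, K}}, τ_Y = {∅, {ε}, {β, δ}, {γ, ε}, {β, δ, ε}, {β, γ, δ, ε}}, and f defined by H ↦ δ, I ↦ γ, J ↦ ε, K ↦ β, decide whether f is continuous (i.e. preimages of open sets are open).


f is NOT continuous.

Compute f^{-1}(U) for each U ∈ τ_Y:
  U = ∅: f^{-1}(U) = ∅ ∈ τ_X ✓.
  U = {ε}: f^{-1}(U) = {J} ∈ τ_X ✓.
  U = {β, δ}: f^{-1}(U) = {H, K} ∉ τ_X ✗.
  U = {γ, ε}: f^{-1}(U) = {I, J} ∈ τ_X ✓.
  U = {β, δ, ε}: f^{-1}(U) = {H, J, K} ∉ τ_X ✗.
  U = {β, γ, δ, ε}: f^{-1}(U) = {H, I, J, K} ∈ τ_X ✓.
Found U = {β, δ} with f^{-1}(U) = {H, K} not in τ_X. Therefore f is NOT continuous.


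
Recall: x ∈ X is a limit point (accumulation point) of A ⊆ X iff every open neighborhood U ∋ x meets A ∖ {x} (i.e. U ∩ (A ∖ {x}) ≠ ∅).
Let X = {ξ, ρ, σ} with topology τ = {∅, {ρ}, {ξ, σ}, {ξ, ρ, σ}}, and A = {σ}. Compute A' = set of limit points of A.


A' = {ξ}

For each x ∈ X, list the open sets U ∈ τ with x ∈ U, then check whether U ∩ (A ∖ {x}) ≠ ∅ for every such U.
  x = ξ: opens ∋ x are {ξ, σ}, {ξ, ρ, σ}; each meets A ∖ {ξ}, so x IS a limit point.
  x = ρ: open {ρ} ∋ x has {ρ} ∩ (A ∖ {ρ}) = ∅, so x is NOT a limit point.
  x = σ: open {ξ, σ} ∋ x has {ξ, σ} ∩ (A ∖ {σ}) = ∅, so x is NOT a limit point.
Collecting: A' = {ξ}.


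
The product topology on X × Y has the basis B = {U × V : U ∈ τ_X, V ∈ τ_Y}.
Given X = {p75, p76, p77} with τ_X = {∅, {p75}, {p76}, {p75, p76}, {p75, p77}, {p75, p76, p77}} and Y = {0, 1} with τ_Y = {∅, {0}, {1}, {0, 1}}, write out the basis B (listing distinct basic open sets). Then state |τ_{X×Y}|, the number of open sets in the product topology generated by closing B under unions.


Basis B = {∅ × ∅, {p75} × {0}, {p75} × {1}, {p76} × {0}, {p76} × {1}, {p75} × {0, 1}, {p75, p76} × {0}, {p75, p77} × {0}, {p75, p76} × {1}, {p75, p77} × {1}, {p76} × {0, 1}, {p75, p76, p77} × {0}, {p75, p76, p77} × {1}, {p75, p76} × {0, 1}, {p75, p77} × {0, 1}, {p75, p76, p77} × {0, 1}}; |τ_{X×Y}| = 36.

Enumerate products U × V with U ∈ τ_X, V ∈ τ_Y (deduplicated):
  ∅ × ∅ = {} (∅)
  {p75} × {0} = {(p75,0)}
  {p75} × {1} = {(p75,1)}
  {p76} × {0} = {(p76,0)}
  {p76} × {1} = {(p76,1)}
  {p75} × {0, 1} = {(p75,0), (p75,1)}
  {p75, p76} × {0} = {(p75,0), (p76,0)}
  {p75, p77} × {0} = {(p75,0), (p77,0)}
  {p75, p76} × {1} = {(p75,1), (p76,1)}
  {p75, p77} × {1} = {(p75,1), (p77,1)}
  {p76} × {0, 1} = {(p76,0), (p76,1)}
  {p75, p76, p77} × {0} = {(p75,0), (p76,0), (p77,0)}
  {p75, p76, p77} × {1} = {(p75,1), (p76,1), (p77,1)}
  {p75, p76} × {0, 1} = {(p75,0), (p75,1), (p76,0), (p76,1)}
  {p75, p77} × {0, 1} = {(p75,0), (p75,1), (p77,0), (p77,1)}
  {p75, p76, p77} × {0, 1} = {(p75,0), (p75,1), (p76,0), (p76,1), (p77,0), (p77,1)}
These 16 distinct sets form the basis B.
Close under arbitrary unions to get τ_{X×Y}; counting gives |τ_{X×Y}| = 36.


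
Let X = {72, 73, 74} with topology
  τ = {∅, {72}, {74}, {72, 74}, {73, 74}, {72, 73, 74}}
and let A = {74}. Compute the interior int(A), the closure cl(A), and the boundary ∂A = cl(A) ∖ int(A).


int(A) = {74}, cl(A) = {73, 74}, ∂A = {73}.

Closed sets in (X, τ) are complements of opens:
  closed(X, τ) = {∅, {72}, {73}, {72, 73}, {73, 74}, {72, 73, 74}}.
int(A) = ⋃ {U ∈ τ : U ⊆ A}. Opens contained in A: ∅, {74}.
Taking the union of these: int(A) = {74}.
cl(A) = ⋂ {C closed : A ⊆ C}. Closed sets containing A: {73, 74}, {72, 73, 74}.
Intersecting these: cl(A) = {73, 74}.
∂A = cl(A) ∖ int(A) = {73, 74} ∖ {74} = {73}.


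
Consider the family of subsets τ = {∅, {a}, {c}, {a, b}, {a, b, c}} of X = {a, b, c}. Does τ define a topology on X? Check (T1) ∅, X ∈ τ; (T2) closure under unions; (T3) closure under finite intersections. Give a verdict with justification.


τ is NOT a topology on X.

Axiom (T1): ∅ ∈ τ? Yes; X ∈ τ? Yes.
Axiom (T2/T3): check pairwise unions and intersections of members of τ.
Counterexample for (T2): {a} ∪ {c} = {a, c} ∉ τ. Therefore τ is NOT a topology.


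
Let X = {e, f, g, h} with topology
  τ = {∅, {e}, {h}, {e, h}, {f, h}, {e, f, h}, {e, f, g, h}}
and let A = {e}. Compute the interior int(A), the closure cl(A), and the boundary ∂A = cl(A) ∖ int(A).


int(A) = {e}, cl(A) = {e, g}, ∂A = {g}.

Closed sets in (X, τ) are complements of opens:
  closed(X, τ) = {∅, {g}, {e, g}, {f, g}, {e, f, g}, {f, g, h}, {e, f, g, h}}.
int(A) = ⋃ {U ∈ τ : U ⊆ A}. Opens contained in A: ∅, {e}.
Taking the union of these: int(A) = {e}.
cl(A) = ⋂ {C closed : A ⊆ C}. Closed sets containing A: {e, g}, {e, f, g}, {e, f, g, h}.
Intersecting these: cl(A) = {e, g}.
∂A = cl(A) ∖ int(A) = {e, g} ∖ {e} = {g}.


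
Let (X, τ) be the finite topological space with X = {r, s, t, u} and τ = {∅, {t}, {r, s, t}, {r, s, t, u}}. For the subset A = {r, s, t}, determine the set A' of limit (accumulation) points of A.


A' = {r, s, u}

For each x ∈ X, list the open sets U ∈ τ with x ∈ U, then check whether U ∩ (A ∖ {x}) ≠ ∅ for every such U.
  x = r: opens ∋ x are {r, s, t}, {r, s, t, u}; each meets A ∖ {r}, so x IS a limit point.
  x = s: opens ∋ x are {r, s, t}, {r, s, t, u}; each meets A ∖ {s}, so x IS a limit point.
  x = t: open {t} ∋ x has {t} ∩ (A ∖ {t}) = ∅, so x is NOT a limit point.
  x = u: opens ∋ x are {r, s, t, u}; each meets A ∖ {u}, so x IS a limit point.
Collecting: A' = {r, s, u}.


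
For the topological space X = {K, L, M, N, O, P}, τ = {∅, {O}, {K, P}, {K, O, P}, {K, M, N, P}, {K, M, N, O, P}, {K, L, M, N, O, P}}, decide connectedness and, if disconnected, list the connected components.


(X, τ) is connected.

Find clopen sets (U ∈ τ with X ∖ U ∈ τ):
  U = ∅, X ∖ U = {K, L, M, N, O, P} — both open, so U is clopen.
  U = {K, L, M, N, O, P}, X ∖ U = ∅ — both open, so U is clopen.
Only trivial clopens (∅ and X) exist, so (X, τ) is connected.
Compute connected components by grouping points that agree on all clopens:
  component: {K, L, M, N, O, P}


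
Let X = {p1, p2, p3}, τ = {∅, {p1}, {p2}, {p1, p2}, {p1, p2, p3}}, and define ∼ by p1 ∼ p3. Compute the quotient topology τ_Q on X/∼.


X/∼ = {[p1=p3], [p2]}; |τ_Q| = 3.

Equivalence classes: [p1=p3], [p2].
Quotient map π: X → X/∼ sends p1 ↦ [p1=p3], p2 ↦ [p2], p3 ↦ [p1=p3].
For each subset V ⊆ X/∼, compute π^{-1}(V) ⊆ X and check whether π^{-1}(V) ∈ τ. V is open in τ_Q iff π^{-1}(V) ∈ τ.
  V = {}: π^{-1}(V) = ∅ ∈ τ ✓.
  V = {[p1=p3]}: π^{-1}(V) = {p1, p3} ∉ τ ✗.
  V = {[p2]}: π^{-1}(V) = {p2} ∈ τ ✓.
  V = {[p1=p3], [p2]}: π^{-1}(V) = {p1, p2, p3} ∈ τ ✓.
Open sets in the quotient: τ_Q = {{}, {[p2]}, {[p1=p3], [p2]}} (3 elements).


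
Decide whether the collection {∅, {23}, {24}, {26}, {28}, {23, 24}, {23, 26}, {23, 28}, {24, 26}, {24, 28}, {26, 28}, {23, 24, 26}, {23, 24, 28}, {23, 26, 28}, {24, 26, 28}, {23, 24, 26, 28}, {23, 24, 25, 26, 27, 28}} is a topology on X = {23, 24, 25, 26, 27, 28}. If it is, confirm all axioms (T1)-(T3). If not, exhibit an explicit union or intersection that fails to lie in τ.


τ IS a topology on X.

Axiom (T1): ∅ ∈ τ? Yes; X ∈ τ? Yes.
Axiom (T2/T3): check pairwise unions and intersections of members of τ.
All pairwise intersections and unions checked — each lies in τ. Therefore τ satisfies (T1), (T2), (T3): it IS a topology on X.


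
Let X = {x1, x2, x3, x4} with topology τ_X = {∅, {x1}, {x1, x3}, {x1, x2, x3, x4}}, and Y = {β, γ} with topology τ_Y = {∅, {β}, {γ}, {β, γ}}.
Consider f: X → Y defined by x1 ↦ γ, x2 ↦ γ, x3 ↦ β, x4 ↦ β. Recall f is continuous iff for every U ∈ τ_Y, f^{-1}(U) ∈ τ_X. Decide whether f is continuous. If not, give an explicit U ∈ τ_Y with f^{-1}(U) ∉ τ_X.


f is NOT continuous.

Compute f^{-1}(U) for each U ∈ τ_Y:
  U = ∅: f^{-1}(U) = ∅ ∈ τ_X ✓.
  U = {β}: f^{-1}(U) = {x3, x4} ∉ τ_X ✗.
  U = {γ}: f^{-1}(U) = {x1, x2} ∉ τ_X ✗.
  U = {β, γ}: f^{-1}(U) = {x1, x2, x3, x4} ∈ τ_X ✓.
Found U = {β} with f^{-1}(U) = {x3, x4} not in τ_X. Therefore f is NOT continuous.


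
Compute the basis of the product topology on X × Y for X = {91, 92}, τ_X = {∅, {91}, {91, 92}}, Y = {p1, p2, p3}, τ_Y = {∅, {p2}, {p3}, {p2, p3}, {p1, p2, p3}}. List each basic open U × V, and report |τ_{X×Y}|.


Basis B = {∅ × ∅, {91} × {p2}, {91} × {p3}, {91} × {p2, p3}, {91, 92} × {p2}, {91, 92} × {p3}, {91} × {p1, p2, p3}, {91, 92} × {p2, p3}, {91, 92} × {p1, p2, p3}}; |τ_{X×Y}| = 14.

Enumerate products U × V with U ∈ τ_X, V ∈ τ_Y (deduplicated):
  ∅ × ∅ = {} (∅)
  {91} × {p2} = {(91,p2)}
  {91} × {p3} = {(91,p3)}
  {91} × {p2, p3} = {(91,p2), (91,p3)}
  {91, 92} × {p2} = {(91,p2), (92,p2)}
  {91, 92} × {p3} = {(91,p3), (92,p3)}
  {91} × {p1, p2, p3} = {(91,p1), (91,p2), (91,p3)}
  {91, 92} × {p2, p3} = {(91,p2), (91,p3), (92,p2), (92,p3)}
  {91, 92} × {p1, p2, p3} = {(91,p1), (91,p2), (91,p3), (92,p1), (92,p2), (92,p3)}
These 9 distinct sets form the basis B.
Close under arbitrary unions to get τ_{X×Y}; counting gives |τ_{X×Y}| = 14.


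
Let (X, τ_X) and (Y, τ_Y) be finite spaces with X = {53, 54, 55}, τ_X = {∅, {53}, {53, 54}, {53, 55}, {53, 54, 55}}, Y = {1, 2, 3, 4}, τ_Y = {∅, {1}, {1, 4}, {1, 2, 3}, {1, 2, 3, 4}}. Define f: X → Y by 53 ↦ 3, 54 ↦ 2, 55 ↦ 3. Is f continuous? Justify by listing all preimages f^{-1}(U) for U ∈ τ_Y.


f IS continuous.

Compute f^{-1}(U) for each U ∈ τ_Y:
  U = ∅: f^{-1}(U) = ∅ ∈ τ_X ✓.
  U = {1}: f^{-1}(U) = ∅ ∈ τ_X ✓.
  U = {1, 4}: f^{-1}(U) = ∅ ∈ τ_X ✓.
  U = {1, 2, 3}: f^{-1}(U) = {53, 54, 55} ∈ τ_X ✓.
  U = {1, 2, 3, 4}: f^{-1}(U) = {53, 54, 55} ∈ τ_X ✓.
Every preimage lies in τ_X, so f IS continuous.


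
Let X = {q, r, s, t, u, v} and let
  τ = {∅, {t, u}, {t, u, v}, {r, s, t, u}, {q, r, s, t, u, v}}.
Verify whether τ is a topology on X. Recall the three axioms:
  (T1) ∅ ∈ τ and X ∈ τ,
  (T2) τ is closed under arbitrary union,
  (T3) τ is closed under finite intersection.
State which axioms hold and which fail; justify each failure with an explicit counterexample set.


τ is NOT a topology on X.

Axiom (T1): ∅ ∈ τ? Yes; X ∈ τ? Yes.
Axiom (T2/T3): check pairwise unions and intersections of members of τ.
Counterexample for (T2): {t, u, v} ∪ {r, s, t, u} = {r, s, t, u, v} ∉ τ. Therefore τ is NOT a topology.


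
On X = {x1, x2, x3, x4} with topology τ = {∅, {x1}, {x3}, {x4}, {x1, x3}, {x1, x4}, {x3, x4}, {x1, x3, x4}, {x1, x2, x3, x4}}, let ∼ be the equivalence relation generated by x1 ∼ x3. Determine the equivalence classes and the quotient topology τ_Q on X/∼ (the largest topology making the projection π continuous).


X/∼ = {[x1=x3], [x2], [x4]}; |τ_Q| = 5.

Equivalence classes: [x1=x3], [x2], [x4].
Quotient map π: X → X/∼ sends x1 ↦ [x1=x3], x2 ↦ [x2], x3 ↦ [x1=x3], x4 ↦ [x4].
For each subset V ⊆ X/∼, compute π^{-1}(V) ⊆ X and check whether π^{-1}(V) ∈ τ. V is open in τ_Q iff π^{-1}(V) ∈ τ.
  V = {}: π^{-1}(V) = ∅ ∈ τ ✓.
  V = {[x1=x3]}: π^{-1}(V) = {x1, x3} ∈ τ ✓.
  V = {[x2]}: π^{-1}(V) = {x2} ∉ τ ✗.
  V = {[x1=x3], [x2]}: π^{-1}(V) = {x1, x2, x3} ∉ τ ✗.
  V = {[x4]}: π^{-1}(V) = {x4} ∈ τ ✓.
  V = {[x1=x3], [x4]}: π^{-1}(V) = {x1, x3, x4} ∈ τ ✓.
  V = {[x2], [x4]}: π^{-1}(V) = {x2, x4} ∉ τ ✗.
  V = {[x1=x3], [x2], [x4]}: π^{-1}(V) = {x1, x2, x3, x4} ∈ τ ✓.
Open sets in the quotient: τ_Q = {{}, {[x1=x3]}, {[x4]}, {[x1=x3], [x4]}, {[x1=x3], [x2], [x4]}} (5 elements).


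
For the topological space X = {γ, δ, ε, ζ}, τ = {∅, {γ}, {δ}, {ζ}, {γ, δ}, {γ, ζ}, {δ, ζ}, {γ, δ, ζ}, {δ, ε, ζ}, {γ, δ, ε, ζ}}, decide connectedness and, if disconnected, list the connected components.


(X, τ) is disconnected; components = [{γ}, {δ, ε, ζ}].

Find clopen sets (U ∈ τ with X ∖ U ∈ τ):
  U = ∅, X ∖ U = {γ, δ, ε, ζ} — both open, so U is clopen.
  U = {γ}, X ∖ U = {δ, ε, ζ} — both open, so U is clopen.
  U = {δ, ε, ζ}, X ∖ U = {γ} — both open, so U is clopen.
  U = {γ, δ, ε, ζ}, X ∖ U = ∅ — both open, so U is clopen.
Nontrivial clopen(s) exist: e.g. {δ, ε, ζ}. So (X, τ) is disconnected.
Compute connected components by grouping points that agree on all clopens:
  component: {γ}
  component: {δ, ε, ζ}


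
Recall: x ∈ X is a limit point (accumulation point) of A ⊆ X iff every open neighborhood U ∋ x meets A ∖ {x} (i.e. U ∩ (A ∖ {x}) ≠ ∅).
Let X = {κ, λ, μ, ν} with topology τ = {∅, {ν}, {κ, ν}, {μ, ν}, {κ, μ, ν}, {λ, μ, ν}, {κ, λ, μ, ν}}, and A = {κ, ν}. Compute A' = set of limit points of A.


A' = {κ, λ, μ}

For each x ∈ X, list the open sets U ∈ τ with x ∈ U, then check whether U ∩ (A ∖ {x}) ≠ ∅ for every such U.
  x = κ: opens ∋ x are {κ, ν}, {κ, μ, ν}, {κ, λ, μ, ν}; each meets A ∖ {κ}, so x IS a limit point.
  x = λ: opens ∋ x are {λ, μ, ν}, {κ, λ, μ, ν}; each meets A ∖ {λ}, so x IS a limit point.
  x = μ: opens ∋ x are {μ, ν}, {κ, μ, ν}, {λ, μ, ν}, {κ, λ, μ, ν}; each meets A ∖ {μ}, so x IS a limit point.
  x = ν: open {ν} ∋ x has {ν} ∩ (A ∖ {ν}) = ∅, so x is NOT a limit point.
Collecting: A' = {κ, λ, μ}.


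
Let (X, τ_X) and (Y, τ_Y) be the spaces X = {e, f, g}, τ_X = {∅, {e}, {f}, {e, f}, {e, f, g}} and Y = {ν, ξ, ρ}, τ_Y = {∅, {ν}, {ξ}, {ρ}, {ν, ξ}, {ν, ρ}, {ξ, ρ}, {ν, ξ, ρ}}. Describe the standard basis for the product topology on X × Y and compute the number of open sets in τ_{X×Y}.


Basis B = {∅ × ∅, {e} × {ν}, {e} × {ξ}, {e} × {ρ}, {f} × {ν}, {f} × {ξ}, {f} × {ρ}, {e} × {ν, ξ}, {e} × {ν, ρ}, {e, f} × {ν}, {e} × {ξ, ρ}, {e, f} × {ξ}, {e, f} × {ρ}, {f} × {ν, ξ}, {f} × {ν, ρ}, {f} × {ξ, ρ}, {e} × {ν, ξ, ρ}, {e, f, g} × {ν}, {e, f, g} × {ξ}, {e, f, g} × {ρ}, {f} × {ν, ξ, ρ}, {e, f} × {ν, ξ}, {e, f} × {ν, ρ}, {e, f} × {ξ, ρ}, {e, f} × {ν, ξ, ρ}, {e, f, g} × {ν, ξ}, {e, f, g} × {ν, ρ}, {e, f, g} × {ξ, ρ}, {e, f, g} × {ν, ξ, ρ}}; |τ_{X×Y}| = 125.

Enumerate products U × V with U ∈ τ_X, V ∈ τ_Y (deduplicated):
  ∅ × ∅ = {} (∅)
  {e} × {ν} = {(e,ν)}
  {e} × {ξ} = {(e,ξ)}
  {e} × {ρ} = {(e,ρ)}
  {f} × {ν} = {(f,ν)}
  {f} × {ξ} = {(f,ξ)}
  {f} × {ρ} = {(f,ρ)}
  {e} × {ν, ξ} = {(e,ν), (e,ξ)}
  {e} × {ν, ρ} = {(e,ν), (e,ρ)}
  {e, f} × {ν} = {(e,ν), (f,ν)}
  {e} × {ξ, ρ} = {(e,ξ), (e,ρ)}
  {e, f} × {ξ} = {(e,ξ), (f,ξ)}
  {e, f} × {ρ} = {(e,ρ), (f,ρ)}
  {f} × {ν, ξ} = {(f,ν), (f,ξ)}
  {f} × {ν, ρ} = {(f,ν), (f,ρ)}
  {f} × {ξ, ρ} = {(f,ξ), (f,ρ)}
  {e} × {ν, ξ, ρ} = {(e,ν), (e,ξ), (e,ρ)}
  {e, f, g} × {ν} = {(e,ν), (f,ν), (g,ν)}
  {e, f, g} × {ξ} = {(e,ξ), (f,ξ), (g,ξ)}
  {e, f, g} × {ρ} = {(e,ρ), (f,ρ), (g,ρ)}
  {f} × {ν, ξ, ρ} = {(f,ν), (f,ξ), (f,ρ)}
  {e, f} × {ν, ξ} = {(e,ν), (e,ξ), (f,ν), (f,ξ)}
  {e, f} × {ν, ρ} = {(e,ν), (e,ρ), (f,ν), (f,ρ)}
  {e, f} × {ξ, ρ} = {(e,ξ), (e,ρ), (f,ξ), (f,ρ)}
  {e, f} × {ν, ξ, ρ} = {(e,ν), (e,ξ), (e,ρ), (f,ν), (f,ξ), (f,ρ)}
  {e, f, g} × {ν, ξ} = {(e,ν), (e,ξ), (f,ν), (f,ξ), (g,ν), (g,ξ)}
  {e, f, g} × {ν, ρ} = {(e,ν), (e,ρ), (f,ν), (f,ρ), (g,ν), (g,ρ)}
  {e, f, g} × {ξ, ρ} = {(e,ξ), (e,ρ), (f,ξ), (f,ρ), (g,ξ), (g,ρ)}
  {e, f, g} × {ν, ξ, ρ} = {(e,ν), (e,ξ), (e,ρ), (f,ν), (f,ξ), (f,ρ), (g,ν), (g,ξ), (g,ρ)}
These 29 distinct sets form the basis B.
Close under arbitrary unions to get τ_{X×Y}; counting gives |τ_{X×Y}| = 125.


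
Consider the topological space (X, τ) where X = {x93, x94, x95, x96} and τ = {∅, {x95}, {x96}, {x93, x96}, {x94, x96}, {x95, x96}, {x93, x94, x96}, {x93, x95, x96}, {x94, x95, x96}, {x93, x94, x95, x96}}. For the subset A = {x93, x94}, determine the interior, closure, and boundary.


int(A) = ∅, cl(A) = {x93, x94}, ∂A = {x93, x94}.

Closed sets in (X, τ) are complements of opens:
  closed(X, τ) = {∅, {x93}, {x94}, {x95}, {x93, x94}, {x93, x95}, {x94, x95}, {x93, x94, x95}, {x93, x94, x96}, {x93, x94, x95, x96}}.
int(A) = ⋃ {U ∈ τ : U ⊆ A}. Opens contained in A: ∅.
Taking the union of these: int(A) = ∅.
cl(A) = ⋂ {C closed : A ⊆ C}. Closed sets containing A: {x93, x94}, {x93, x94, x95}, {x93, x94, x96}, {x93, x94, x95, x96}.
Intersecting these: cl(A) = {x93, x94}.
∂A = cl(A) ∖ int(A) = {x93, x94} ∖ ∅ = {x93, x94}.


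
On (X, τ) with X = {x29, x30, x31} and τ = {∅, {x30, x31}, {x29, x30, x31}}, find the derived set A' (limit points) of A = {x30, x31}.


A' = {x29, x30, x31}

For each x ∈ X, list the open sets U ∈ τ with x ∈ U, then check whether U ∩ (A ∖ {x}) ≠ ∅ for every such U.
  x = x29: opens ∋ x are {x29, x30, x31}; each meets A ∖ {x29}, so x IS a limit point.
  x = x30: opens ∋ x are {x30, x31}, {x29, x30, x31}; each meets A ∖ {x30}, so x IS a limit point.
  x = x31: opens ∋ x are {x30, x31}, {x29, x30, x31}; each meets A ∖ {x31}, so x IS a limit point.
Collecting: A' = {x29, x30, x31}.


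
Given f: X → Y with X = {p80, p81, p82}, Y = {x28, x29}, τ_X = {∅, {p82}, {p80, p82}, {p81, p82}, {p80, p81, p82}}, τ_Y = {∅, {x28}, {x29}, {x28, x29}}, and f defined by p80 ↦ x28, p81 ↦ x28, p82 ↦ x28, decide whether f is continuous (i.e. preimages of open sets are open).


f IS continuous.

Compute f^{-1}(U) for each U ∈ τ_Y:
  U = ∅: f^{-1}(U) = ∅ ∈ τ_X ✓.
  U = {x28}: f^{-1}(U) = {p80, p81, p82} ∈ τ_X ✓.
  U = {x29}: f^{-1}(U) = ∅ ∈ τ_X ✓.
  U = {x28, x29}: f^{-1}(U) = {p80, p81, p82} ∈ τ_X ✓.
Every preimage lies in τ_X, so f IS continuous.


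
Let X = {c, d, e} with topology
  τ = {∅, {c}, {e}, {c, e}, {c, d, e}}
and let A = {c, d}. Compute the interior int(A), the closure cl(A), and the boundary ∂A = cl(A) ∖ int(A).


int(A) = {c}, cl(A) = {c, d}, ∂A = {d}.

Closed sets in (X, τ) are complements of opens:
  closed(X, τ) = {∅, {d}, {c, d}, {d, e}, {c, d, e}}.
int(A) = ⋃ {U ∈ τ : U ⊆ A}. Opens contained in A: ∅, {c}.
Taking the union of these: int(A) = {c}.
cl(A) = ⋂ {C closed : A ⊆ C}. Closed sets containing A: {c, d}, {c, d, e}.
Intersecting these: cl(A) = {c, d}.
∂A = cl(A) ∖ int(A) = {c, d} ∖ {c} = {d}.


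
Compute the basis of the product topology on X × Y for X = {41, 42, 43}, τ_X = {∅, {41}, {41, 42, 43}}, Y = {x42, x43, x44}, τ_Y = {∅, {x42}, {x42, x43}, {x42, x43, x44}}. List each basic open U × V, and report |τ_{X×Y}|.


Basis B = {∅ × ∅, {41} × {x42}, {41} × {x42, x43}, {41} × {x42, x43, x44}, {41, 42, 43} × {x42}, {41, 42, 43} × {x42, x43}, {41, 42, 43} × {x42, x43, x44}}; |τ_{X×Y}| = 10.

Enumerate products U × V with U ∈ τ_X, V ∈ τ_Y (deduplicated):
  ∅ × ∅ = {} (∅)
  {41} × {x42} = {(41,x42)}
  {41} × {x42, x43} = {(41,x42), (41,x43)}
  {41} × {x42, x43, x44} = {(41,x42), (41,x43), (41,x44)}
  {41, 42, 43} × {x42} = {(41,x42), (42,x42), (43,x42)}
  {41, 42, 43} × {x42, x43} = {(41,x42), (41,x43), (42,x42), (42,x43), (43,x42), (43,x43)}
  {41, 42, 43} × {x42, x43, x44} = {(41,x42), (41,x43), (41,x44), (42,x42), (42,x43), (42,x44), (43,x42), (43,x43), (43,x44)}
These 7 distinct sets form the basis B.
Close under arbitrary unions to get τ_{X×Y}; counting gives |τ_{X×Y}| = 10.


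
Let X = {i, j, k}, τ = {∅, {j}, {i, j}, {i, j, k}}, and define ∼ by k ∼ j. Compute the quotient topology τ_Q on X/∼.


X/∼ = {[i], [j=k]}; |τ_Q| = 2.

Equivalence classes: [i], [j=k].
Quotient map π: X → X/∼ sends i ↦ [i], j ↦ [j=k], k ↦ [j=k].
For each subset V ⊆ X/∼, compute π^{-1}(V) ⊆ X and check whether π^{-1}(V) ∈ τ. V is open in τ_Q iff π^{-1}(V) ∈ τ.
  V = {}: π^{-1}(V) = ∅ ∈ τ ✓.
  V = {[i]}: π^{-1}(V) = {i} ∉ τ ✗.
  V = {[j=k]}: π^{-1}(V) = {j, k} ∉ τ ✗.
  V = {[i], [j=k]}: π^{-1}(V) = {i, j, k} ∈ τ ✓.
Open sets in the quotient: τ_Q = {{}, {[i], [j=k]}} (2 elements).
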